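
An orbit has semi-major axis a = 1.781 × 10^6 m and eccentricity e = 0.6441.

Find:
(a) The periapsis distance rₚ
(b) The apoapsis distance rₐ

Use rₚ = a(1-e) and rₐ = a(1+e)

(a) rₚ = a(1 − e) = 1.781e+06 · (1 − 0.6441) = 1.781e+06 · 0.3559 ≈ 6.339e+05 m = 6.339 × 10^5 m.
(b) rₐ = a(1 + e) = 1.781e+06 · (1 + 0.6441) = 1.781e+06 · 1.6441 ≈ 2.928e+06 m = 2.928 × 10^6 m.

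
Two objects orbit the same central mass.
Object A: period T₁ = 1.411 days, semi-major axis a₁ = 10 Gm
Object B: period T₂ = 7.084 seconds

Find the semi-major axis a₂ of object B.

Convert to SI: T₁ = 1.411 days = 121910 s; a₁ = 10 Gm = 1e+10 m.
Kepler's third law: (T₁/T₂)² = (a₁/a₂)³ ⇒ a₂ = a₁ · (T₂/T₁)^(2/3).
T₂/T₁ = 7.084 / 121910 = 5.81082e-05.
a₂ = 1e+10 · (5.81082e-05)^(2/3) m ≈ 1.5e+07 m = 15 Mm.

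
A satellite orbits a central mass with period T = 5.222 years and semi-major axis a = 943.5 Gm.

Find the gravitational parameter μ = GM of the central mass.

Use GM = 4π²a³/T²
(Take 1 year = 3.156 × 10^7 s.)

Convert to SI: T = 5.222 years = 1.64806e+08 s; a = 943.5 Gm = 9.435e+11 m.
GM = 4π² · a³ / T².
GM = 4π² · (9.435e+11)³ / (1.64806e+08)² m³/s² ≈ 1.221e+21 m³/s² = 1.221 × 10^21 m³/s².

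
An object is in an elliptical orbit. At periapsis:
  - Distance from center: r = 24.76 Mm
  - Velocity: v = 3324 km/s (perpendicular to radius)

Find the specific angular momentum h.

Convert to SI: r = 24.76 Mm = 2.476e+07 m; v = 3324 km/s = 3.324e+06 m/s.
With v perpendicular to r, h = r · v.
h = 2.476e+07 · 3.324e+06 m²/s ≈ 8.23e+13 m²/s.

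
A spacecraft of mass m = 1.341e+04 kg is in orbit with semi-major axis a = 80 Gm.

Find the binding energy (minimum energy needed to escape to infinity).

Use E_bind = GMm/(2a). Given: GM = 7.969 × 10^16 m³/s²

Convert to SI: a = 80 Gm = 8e+10 m.
Total orbital energy is E = −GMm/(2a); binding energy is E_bind = −E = GMm/(2a).
E_bind = 7.969e+16 · 1.341e+04 / (2 · 8e+10) J ≈ 6.679e+09 J = 6.679 GJ.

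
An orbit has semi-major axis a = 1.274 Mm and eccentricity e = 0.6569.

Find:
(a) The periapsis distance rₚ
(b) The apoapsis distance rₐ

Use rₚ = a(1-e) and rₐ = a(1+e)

Convert to SI: a = 1.274 Mm = 1.274e+06 m.
(a) rₚ = a(1 − e) = 1.274e+06 · (1 − 0.6569) = 1.274e+06 · 0.3431 ≈ 4.371e+05 m = 437.1 km.
(b) rₐ = a(1 + e) = 1.274e+06 · (1 + 0.6569) = 1.274e+06 · 1.6569 ≈ 2.111e+06 m = 2.111 Mm.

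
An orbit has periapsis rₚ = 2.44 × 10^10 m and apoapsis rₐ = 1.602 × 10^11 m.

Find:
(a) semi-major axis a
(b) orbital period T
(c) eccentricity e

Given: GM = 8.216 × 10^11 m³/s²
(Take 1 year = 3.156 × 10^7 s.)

(a) a = (rₚ + rₐ)/2 = (2.44e+10 + 1.602e+11)/2 ≈ 9.23e+10 m
(b) With a = (rₚ + rₐ)/2 = 9.23e+10 m, T = 2π √(a³/GM) = 2π √((9.23e+10)³/8.216e+11) s ≈ 1.944e+11 s
(c) e = (rₐ − rₚ)/(rₐ + rₚ) = (1.602e+11 − 2.44e+10)/(1.602e+11 + 2.44e+10) ≈ 0.7356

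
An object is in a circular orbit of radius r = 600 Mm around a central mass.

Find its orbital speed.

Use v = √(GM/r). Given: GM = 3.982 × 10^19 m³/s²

Convert to SI: r = 600 Mm = 6e+08 m.
For a circular orbit, gravity supplies the centripetal force, so v = √(GM / r).
v = √(3.982e+19 / 6e+08) m/s ≈ 2.576e+05 m/s = 257.6 km/s.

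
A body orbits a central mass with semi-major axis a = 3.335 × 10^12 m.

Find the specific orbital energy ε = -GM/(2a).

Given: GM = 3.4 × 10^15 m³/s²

ε = −GM / (2a).
ε = −3.4e+15 / (2 · 3.335e+12) J/kg ≈ -509.7 J/kg = -509.7 J/kg.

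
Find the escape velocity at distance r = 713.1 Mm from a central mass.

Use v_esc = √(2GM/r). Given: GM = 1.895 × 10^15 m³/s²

Convert to SI: r = 713.1 Mm = 7.131e+08 m.
Escape velocity comes from setting total energy to zero: ½v² − GM/r = 0 ⇒ v_esc = √(2GM / r).
v_esc = √(2 · 1.895e+15 / 7.131e+08) m/s ≈ 2305 m/s = 2.305 km/s.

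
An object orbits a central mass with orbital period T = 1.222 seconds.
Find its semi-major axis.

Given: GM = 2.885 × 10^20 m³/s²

Invert Kepler's third law: a = (GM · T² / (4π²))^(1/3).
Substituting T = 1.222 s and GM = 2.885e+20 m³/s²:
a = (2.885e+20 · (1.222)² / (4π²))^(1/3) m
a ≈ 2.218e+06 m = 2.218 Mm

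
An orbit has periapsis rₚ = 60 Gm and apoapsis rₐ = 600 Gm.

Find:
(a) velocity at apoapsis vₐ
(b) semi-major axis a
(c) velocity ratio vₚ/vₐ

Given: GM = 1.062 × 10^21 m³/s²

Convert to SI: rₚ = 60 Gm = 6e+10 m; rₐ = 600 Gm = 6e+11 m.
(a) With a = (rₚ + rₐ)/2 = 3.3e+11 m, vₐ = √(GM (2/rₐ − 1/a)) = √(1.062e+21 · (2/6e+11 − 1/3.3e+11)) m/s ≈ 1.794e+04 m/s
(b) a = (rₚ + rₐ)/2 = (6e+10 + 6e+11)/2 ≈ 3.3e+11 m
(c) Conservation of angular momentum (rₚvₚ = rₐvₐ) gives vₚ/vₐ = rₐ/rₚ = 6e+11/6e+10 ≈ 10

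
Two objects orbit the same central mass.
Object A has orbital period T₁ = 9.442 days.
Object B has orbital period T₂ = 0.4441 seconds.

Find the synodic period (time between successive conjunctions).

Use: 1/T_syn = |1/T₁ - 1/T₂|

Convert to SI: T₁ = 9.442 days = 815789 s.
T_syn = |T₁ · T₂ / (T₁ − T₂)|.
T_syn = |815789 · 0.4441 / (815789 − 0.4441)| s ≈ 0.4441 s = 0.4441 seconds.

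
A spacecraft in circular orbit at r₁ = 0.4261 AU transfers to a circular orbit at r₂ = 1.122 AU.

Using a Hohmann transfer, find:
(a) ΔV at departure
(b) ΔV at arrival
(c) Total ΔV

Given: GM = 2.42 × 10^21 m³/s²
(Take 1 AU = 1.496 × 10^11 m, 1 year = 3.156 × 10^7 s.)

Convert to SI: r₁ = 0.4261 AU = 6.37446e+10 m; r₂ = 1.122 AU = 1.67851e+11 m.
Transfer semi-major axis: a_t = (r₁ + r₂)/2 = (6.37446e+10 + 1.67851e+11)/2 = 1.15798e+11 m.
Circular speeds: v₁ = √(GM/r₁) = 194844 m/s, v₂ = √(GM/r₂) = 120073 m/s.
Transfer speeds (vis-viva v² = GM(2/r − 1/a_t)): v₁ᵗ = 234584 m/s, v₂ᵗ = 89087.5 m/s.
(a) ΔV₁ = |v₁ᵗ − v₁| ≈ 3.974e+04 m/s = 8.384 AU/year.
(b) ΔV₂ = |v₂ − v₂ᵗ| ≈ 3.099e+04 m/s = 6.537 AU/year.
(c) ΔV_total = ΔV₁ + ΔV₂ ≈ 7.073e+04 m/s = 14.92 AU/year.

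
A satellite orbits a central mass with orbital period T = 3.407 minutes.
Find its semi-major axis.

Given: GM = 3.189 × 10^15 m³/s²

Convert to SI: T = 3.407 minutes = 204.42 s.
Invert Kepler's third law: a = (GM · T² / (4π²))^(1/3).
Substituting T = 204.42 s and GM = 3.189e+15 m³/s²:
a = (3.189e+15 · (204.42)² / (4π²))^(1/3) m
a ≈ 1.5e+06 m = 1.5 Mm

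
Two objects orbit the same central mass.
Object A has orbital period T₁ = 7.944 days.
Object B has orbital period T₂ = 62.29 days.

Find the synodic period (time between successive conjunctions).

Convert to SI: T₁ = 7.944 days = 686362 s; T₂ = 62.29 days = 5.38186e+06 s.
T_syn = |T₁ · T₂ / (T₁ − T₂)|.
T_syn = |686362 · 5.38186e+06 / (686362 − 5.38186e+06)| s ≈ 7.867e+05 s = 9.105 days.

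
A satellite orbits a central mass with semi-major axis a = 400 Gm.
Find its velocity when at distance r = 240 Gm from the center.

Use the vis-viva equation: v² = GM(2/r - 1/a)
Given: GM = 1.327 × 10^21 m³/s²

Convert to SI: a = 400 Gm = 4e+11 m; r = 240 Gm = 2.4e+11 m.
Vis-viva: v = √(GM · (2/r − 1/a)).
2/r − 1/a = 2/2.4e+11 − 1/4e+11 = 5.83333e-12 m⁻¹.
v = √(1.327e+21 · 5.83333e-12) m/s ≈ 8.798e+04 m/s = 87.98 km/s.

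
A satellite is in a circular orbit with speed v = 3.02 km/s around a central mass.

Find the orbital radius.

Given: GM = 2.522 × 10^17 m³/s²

Convert to SI: v = 3.02 km/s = 3020 m/s.
For a circular orbit, v² = GM / r, so r = GM / v².
r = 2.522e+17 / (3020)² m ≈ 2.765e+10 m = 2.765 × 10^10 m.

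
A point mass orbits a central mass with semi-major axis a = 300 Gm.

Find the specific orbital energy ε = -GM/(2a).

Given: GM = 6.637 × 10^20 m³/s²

Convert to SI: a = 300 Gm = 3e+11 m.
ε = −GM / (2a).
ε = −6.637e+20 / (2 · 3e+11) J/kg ≈ -1.106e+09 J/kg = -1.106 GJ/kg.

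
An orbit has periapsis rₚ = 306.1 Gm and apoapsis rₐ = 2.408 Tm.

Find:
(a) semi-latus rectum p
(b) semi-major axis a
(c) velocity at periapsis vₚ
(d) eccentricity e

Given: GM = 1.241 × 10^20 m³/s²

Convert to SI: rₚ = 306.1 Gm = 3.061e+11 m; rₐ = 2.408 Tm = 2.408e+12 m.
(a) From a = (rₚ + rₐ)/2 = 1.35705e+12 m and e = (rₐ − rₚ)/(rₐ + rₚ) = 0.774437, p = a(1 − e²) = 1.35705e+12 · (1 − (0.774437)²) ≈ 5.432e+11 m
(b) a = (rₚ + rₐ)/2 = (3.061e+11 + 2.408e+12)/2 ≈ 1.357e+12 m
(c) With a = (rₚ + rₐ)/2 = 1.35705e+12 m, vₚ = √(GM (2/rₚ − 1/a)) = √(1.241e+20 · (2/3.061e+11 − 1/1.35705e+12)) m/s ≈ 2.682e+04 m/s
(d) e = (rₐ − rₚ)/(rₐ + rₚ) = (2.408e+12 − 3.061e+11)/(2.408e+12 + 3.061e+11) ≈ 0.7744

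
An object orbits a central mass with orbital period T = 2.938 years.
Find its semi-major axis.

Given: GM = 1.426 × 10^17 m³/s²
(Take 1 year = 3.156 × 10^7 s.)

Convert to SI: T = 2.938 years = 9.27233e+07 s.
Invert Kepler's third law: a = (GM · T² / (4π²))^(1/3).
Substituting T = 9.27233e+07 s and GM = 1.426e+17 m³/s²:
a = (1.426e+17 · (9.27233e+07)² / (4π²))^(1/3) m
a ≈ 3.143e+10 m = 31.43 Gm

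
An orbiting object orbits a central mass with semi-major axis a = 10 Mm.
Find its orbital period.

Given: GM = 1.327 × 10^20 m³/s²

Convert to SI: a = 10 Mm = 1e+07 m.
Kepler's third law: T = 2π √(a³ / GM).
Substituting a = 1e+07 m and GM = 1.327e+20 m³/s²:
T = 2π √((1e+07)³ / 1.327e+20) s
T ≈ 17.25 s = 17.25 seconds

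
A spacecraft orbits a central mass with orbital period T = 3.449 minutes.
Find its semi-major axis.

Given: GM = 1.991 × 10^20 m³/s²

Convert to SI: T = 3.449 minutes = 206.94 s.
Invert Kepler's third law: a = (GM · T² / (4π²))^(1/3).
Substituting T = 206.94 s and GM = 1.991e+20 m³/s²:
a = (1.991e+20 · (206.94)² / (4π²))^(1/3) m
a ≈ 6e+07 m = 60 Mm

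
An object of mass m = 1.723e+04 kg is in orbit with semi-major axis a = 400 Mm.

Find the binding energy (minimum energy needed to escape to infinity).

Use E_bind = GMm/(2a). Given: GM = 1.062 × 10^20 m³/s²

Convert to SI: a = 400 Mm = 4e+08 m.
Total orbital energy is E = −GMm/(2a); binding energy is E_bind = −E = GMm/(2a).
E_bind = 1.062e+20 · 1.723e+04 / (2 · 4e+08) J ≈ 2.287e+15 J = 2.287 PJ.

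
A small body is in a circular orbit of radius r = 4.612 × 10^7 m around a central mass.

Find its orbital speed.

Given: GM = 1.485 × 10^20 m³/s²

For a circular orbit, gravity supplies the centripetal force, so v = √(GM / r).
v = √(1.485e+20 / 4.612e+07) m/s ≈ 1.794e+06 m/s = 1794 km/s.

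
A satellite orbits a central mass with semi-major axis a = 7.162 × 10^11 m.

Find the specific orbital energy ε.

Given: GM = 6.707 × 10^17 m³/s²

ε = −GM / (2a).
ε = −6.707e+17 / (2 · 7.162e+11) J/kg ≈ -4.682e+05 J/kg = -468.2 kJ/kg.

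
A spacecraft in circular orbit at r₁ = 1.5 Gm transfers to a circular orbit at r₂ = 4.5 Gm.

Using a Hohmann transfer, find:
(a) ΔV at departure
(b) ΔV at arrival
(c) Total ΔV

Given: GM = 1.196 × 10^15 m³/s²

Convert to SI: r₁ = 1.5 Gm = 1.5e+09 m; r₂ = 4.5 Gm = 4.5e+09 m.
Transfer semi-major axis: a_t = (r₁ + r₂)/2 = (1.5e+09 + 4.5e+09)/2 = 3e+09 m.
Circular speeds: v₁ = √(GM/r₁) = 892.935 m/s, v₂ = √(GM/r₂) = 515.536 m/s.
Transfer speeds (vis-viva v² = GM(2/r − 1/a_t)): v₁ᵗ = 1093.62 m/s, v₂ᵗ = 364.539 m/s.
(a) ΔV₁ = |v₁ᵗ − v₁| ≈ 200.7 m/s = 200.7 m/s.
(b) ΔV₂ = |v₂ − v₂ᵗ| ≈ 151 m/s = 151 m/s.
(c) ΔV_total = ΔV₁ + ΔV₂ ≈ 351.7 m/s = 351.7 m/s.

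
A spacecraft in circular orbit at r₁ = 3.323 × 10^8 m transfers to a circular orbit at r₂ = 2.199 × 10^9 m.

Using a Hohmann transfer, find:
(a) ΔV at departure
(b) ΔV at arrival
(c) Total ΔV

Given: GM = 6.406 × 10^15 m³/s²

Transfer semi-major axis: a_t = (r₁ + r₂)/2 = (3.323e+08 + 2.199e+09)/2 = 1.26565e+09 m.
Circular speeds: v₁ = √(GM/r₁) = 4390.64 m/s, v₂ = √(GM/r₂) = 1706.79 m/s.
Transfer speeds (vis-viva v² = GM(2/r − 1/a_t)): v₁ᵗ = 5787.41 m/s, v₂ᵗ = 874.559 m/s.
(a) ΔV₁ = |v₁ᵗ − v₁| ≈ 1397 m/s = 1.397 km/s.
(b) ΔV₂ = |v₂ − v₂ᵗ| ≈ 832.2 m/s = 832.2 m/s.
(c) ΔV_total = ΔV₁ + ΔV₂ ≈ 2229 m/s = 2.229 km/s.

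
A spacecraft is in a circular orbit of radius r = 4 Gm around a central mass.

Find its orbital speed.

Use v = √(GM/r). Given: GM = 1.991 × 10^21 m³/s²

Convert to SI: r = 4 Gm = 4e+09 m.
For a circular orbit, gravity supplies the centripetal force, so v = √(GM / r).
v = √(1.991e+21 / 4e+09) m/s ≈ 7.055e+05 m/s = 705.5 km/s.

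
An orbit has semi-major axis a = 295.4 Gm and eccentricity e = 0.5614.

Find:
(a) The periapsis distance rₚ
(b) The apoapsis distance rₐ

Convert to SI: a = 295.4 Gm = 2.954e+11 m.
(a) rₚ = a(1 − e) = 2.954e+11 · (1 − 0.5614) = 2.954e+11 · 0.4386 ≈ 1.296e+11 m = 129.6 Gm.
(b) rₐ = a(1 + e) = 2.954e+11 · (1 + 0.5614) = 2.954e+11 · 1.5614 ≈ 4.612e+11 m = 461.2 Gm.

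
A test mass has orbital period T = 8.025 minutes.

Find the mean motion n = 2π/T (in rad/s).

Convert to SI: T = 8.025 minutes = 481.5 s.
n = 2π / T.
n = 2π / 481.5 s ≈ 0.01305 rad/s.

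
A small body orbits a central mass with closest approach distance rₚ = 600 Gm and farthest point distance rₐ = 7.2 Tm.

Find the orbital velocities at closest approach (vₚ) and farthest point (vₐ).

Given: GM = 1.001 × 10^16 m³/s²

Convert to SI: rₚ = 600 Gm = 6e+11 m; rₐ = 7.2 Tm = 7.2e+12 m.
Use the vis-viva equation v² = GM(2/r − 1/a) with a = (rₚ + rₐ)/2 = (6e+11 + 7.2e+12)/2 = 3.9e+12 m.
vₚ = √(GM · (2/rₚ − 1/a)) = √(1.001e+16 · (2/6e+11 − 1/3.9e+12)) m/s ≈ 175.5 m/s = 175.5 m/s.
vₐ = √(GM · (2/rₐ − 1/a)) = √(1.001e+16 · (2/7.2e+12 − 1/3.9e+12)) m/s ≈ 14.62 m/s = 14.62 m/s.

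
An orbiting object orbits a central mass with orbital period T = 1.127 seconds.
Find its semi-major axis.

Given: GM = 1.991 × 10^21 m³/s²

Invert Kepler's third law: a = (GM · T² / (4π²))^(1/3).
Substituting T = 1.127 s and GM = 1.991e+21 m³/s²:
a = (1.991e+21 · (1.127)² / (4π²))^(1/3) m
a ≈ 4.001e+06 m = 4.001 Mm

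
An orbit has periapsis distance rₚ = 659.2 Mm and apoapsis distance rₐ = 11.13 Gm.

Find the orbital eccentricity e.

Convert to SI: rₚ = 659.2 Mm = 6.592e+08 m; rₐ = 11.13 Gm = 1.113e+10 m.
e = (rₐ − rₚ) / (rₐ + rₚ).
e = (1.113e+10 − 6.592e+08) / (1.113e+10 + 6.592e+08) = 1.04708e+10 / 1.17892e+10 ≈ 0.8882.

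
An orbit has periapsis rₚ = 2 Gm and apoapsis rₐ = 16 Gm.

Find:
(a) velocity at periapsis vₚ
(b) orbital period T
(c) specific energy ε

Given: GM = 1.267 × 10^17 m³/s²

Convert to SI: rₚ = 2 Gm = 2e+09 m; rₐ = 16 Gm = 1.6e+10 m.
(a) With a = (rₚ + rₐ)/2 = 9e+09 m, vₚ = √(GM (2/rₚ − 1/a)) = √(1.267e+17 · (2/2e+09 − 1/9e+09)) m/s ≈ 1.061e+04 m/s
(b) With a = (rₚ + rₐ)/2 = 9e+09 m, T = 2π √(a³/GM) = 2π √((9e+09)³/1.267e+17) s ≈ 1.507e+07 s
(c) With a = (rₚ + rₐ)/2 = 9e+09 m, ε = −GM/(2a) = −1.267e+17/(2 · 9e+09) J/kg ≈ -7.039e+06 J/kg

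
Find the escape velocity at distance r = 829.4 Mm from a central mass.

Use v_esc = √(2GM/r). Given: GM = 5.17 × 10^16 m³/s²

Convert to SI: r = 829.4 Mm = 8.294e+08 m.
Escape velocity comes from setting total energy to zero: ½v² − GM/r = 0 ⇒ v_esc = √(2GM / r).
v_esc = √(2 · 5.17e+16 / 8.294e+08) m/s ≈ 1.117e+04 m/s = 11.17 km/s.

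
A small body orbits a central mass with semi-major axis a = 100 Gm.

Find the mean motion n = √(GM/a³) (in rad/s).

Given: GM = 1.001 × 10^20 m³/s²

Convert to SI: a = 100 Gm = 1e+11 m.
n = √(GM / a³).
n = √(1.001e+20 / (1e+11)³) rad/s ≈ 3.164e-07 rad/s.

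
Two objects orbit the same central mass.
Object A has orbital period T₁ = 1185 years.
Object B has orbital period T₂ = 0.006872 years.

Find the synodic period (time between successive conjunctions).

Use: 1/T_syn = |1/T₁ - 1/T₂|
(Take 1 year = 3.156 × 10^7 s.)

Convert to SI: T₁ = 1185 years = 3.73986e+10 s; T₂ = 0.006872 years = 216880 s.
T_syn = |T₁ · T₂ / (T₁ − T₂)|.
T_syn = |3.73986e+10 · 216880 / (3.73986e+10 − 216880)| s ≈ 2.169e+05 s = 0.006872 years.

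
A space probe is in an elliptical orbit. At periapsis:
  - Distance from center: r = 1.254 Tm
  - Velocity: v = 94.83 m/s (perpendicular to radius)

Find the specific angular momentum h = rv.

Convert to SI: r = 1.254 Tm = 1.254e+12 m.
With v perpendicular to r, h = r · v.
h = 1.254e+12 · 94.83 m²/s ≈ 1.189e+14 m²/s.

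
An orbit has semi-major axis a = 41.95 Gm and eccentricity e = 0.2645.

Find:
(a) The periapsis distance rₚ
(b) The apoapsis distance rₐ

Convert to SI: a = 41.95 Gm = 4.195e+10 m.
(a) rₚ = a(1 − e) = 4.195e+10 · (1 − 0.2645) = 4.195e+10 · 0.7355 ≈ 3.085e+10 m = 30.85 Gm.
(b) rₐ = a(1 + e) = 4.195e+10 · (1 + 0.2645) = 4.195e+10 · 1.2645 ≈ 5.305e+10 m = 53.05 Gm.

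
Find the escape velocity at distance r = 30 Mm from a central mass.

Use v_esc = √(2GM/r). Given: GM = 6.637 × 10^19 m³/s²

Convert to SI: r = 30 Mm = 3e+07 m.
Escape velocity comes from setting total energy to zero: ½v² − GM/r = 0 ⇒ v_esc = √(2GM / r).
v_esc = √(2 · 6.637e+19 / 3e+07) m/s ≈ 2.103e+06 m/s = 2103 km/s.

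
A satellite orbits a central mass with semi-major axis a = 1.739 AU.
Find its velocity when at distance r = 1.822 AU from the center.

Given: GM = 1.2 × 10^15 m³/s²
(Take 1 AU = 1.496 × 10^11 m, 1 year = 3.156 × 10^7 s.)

Convert to SI: a = 1.739 AU = 2.60154e+11 m; r = 1.822 AU = 2.72571e+11 m.
Vis-viva: v = √(GM · (2/r − 1/a)).
2/r − 1/a = 2/2.72571e+11 − 1/2.60154e+11 = 3.49366e-12 m⁻¹.
v = √(1.2e+15 · 3.49366e-12) m/s ≈ 64.75 m/s = 0.01366 AU/year.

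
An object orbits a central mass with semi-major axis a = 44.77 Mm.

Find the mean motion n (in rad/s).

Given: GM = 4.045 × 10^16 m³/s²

Convert to SI: a = 44.77 Mm = 4.477e+07 m.
n = √(GM / a³).
n = √(4.045e+16 / (4.477e+07)³) rad/s ≈ 0.0006714 rad/s.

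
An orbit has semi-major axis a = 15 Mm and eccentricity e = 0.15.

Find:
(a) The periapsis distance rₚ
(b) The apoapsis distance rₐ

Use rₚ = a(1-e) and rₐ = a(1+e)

Convert to SI: a = 15 Mm = 1.5e+07 m.
(a) rₚ = a(1 − e) = 1.5e+07 · (1 − 0.15) = 1.5e+07 · 0.85 ≈ 1.275e+07 m = 12.75 Mm.
(b) rₐ = a(1 + e) = 1.5e+07 · (1 + 0.15) = 1.5e+07 · 1.15 ≈ 1.725e+07 m = 17.25 Mm.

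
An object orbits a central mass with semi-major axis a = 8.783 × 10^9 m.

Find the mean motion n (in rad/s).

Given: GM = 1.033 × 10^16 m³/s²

n = √(GM / a³).
n = √(1.033e+16 / (8.783e+09)³) rad/s ≈ 1.235e-07 rad/s.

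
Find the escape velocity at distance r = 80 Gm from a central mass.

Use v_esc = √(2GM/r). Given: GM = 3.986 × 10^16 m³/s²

Convert to SI: r = 80 Gm = 8e+10 m.
Escape velocity comes from setting total energy to zero: ½v² − GM/r = 0 ⇒ v_esc = √(2GM / r).
v_esc = √(2 · 3.986e+16 / 8e+10) m/s ≈ 998.2 m/s = 998.2 m/s.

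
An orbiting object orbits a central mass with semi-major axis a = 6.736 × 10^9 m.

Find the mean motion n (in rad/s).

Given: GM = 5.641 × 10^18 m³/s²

n = √(GM / a³).
n = √(5.641e+18 / (6.736e+09)³) rad/s ≈ 4.296e-06 rad/s.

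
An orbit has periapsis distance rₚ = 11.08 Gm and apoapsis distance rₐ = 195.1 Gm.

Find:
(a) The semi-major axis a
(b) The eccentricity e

Convert to SI: rₚ = 11.08 Gm = 1.108e+10 m; rₐ = 195.1 Gm = 1.951e+11 m.
(a) a = (rₚ + rₐ) / 2 = (1.108e+10 + 1.951e+11) / 2 ≈ 1.031e+11 m = 103.1 Gm.
(b) e = (rₐ − rₚ) / (rₐ + rₚ) = (1.951e+11 − 1.108e+10) / (1.951e+11 + 1.108e+10) ≈ 0.8925.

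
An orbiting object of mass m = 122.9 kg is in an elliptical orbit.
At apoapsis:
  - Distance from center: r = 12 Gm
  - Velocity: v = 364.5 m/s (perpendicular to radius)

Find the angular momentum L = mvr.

Convert to SI: r = 12 Gm = 1.2e+10 m.
Since v is perpendicular to r, L = m · v · r.
L = 122.9 · 364.5 · 1.2e+10 kg·m²/s ≈ 5.376e+14 kg·m²/s.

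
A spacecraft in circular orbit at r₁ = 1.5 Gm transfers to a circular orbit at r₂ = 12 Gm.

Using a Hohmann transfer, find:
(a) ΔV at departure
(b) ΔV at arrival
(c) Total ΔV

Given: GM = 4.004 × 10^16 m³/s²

Convert to SI: r₁ = 1.5 Gm = 1.5e+09 m; r₂ = 12 Gm = 1.2e+10 m.
Transfer semi-major axis: a_t = (r₁ + r₂)/2 = (1.5e+09 + 1.2e+10)/2 = 6.75e+09 m.
Circular speeds: v₁ = √(GM/r₁) = 5166.56 m/s, v₂ = √(GM/r₂) = 1826.65 m/s.
Transfer speeds (vis-viva v² = GM(2/r − 1/a_t)): v₁ᵗ = 6888.75 m/s, v₂ᵗ = 861.093 m/s.
(a) ΔV₁ = |v₁ᵗ − v₁| ≈ 1722 m/s = 1.722 km/s.
(b) ΔV₂ = |v₂ − v₂ᵗ| ≈ 965.6 m/s = 965.6 m/s.
(c) ΔV_total = ΔV₁ + ΔV₂ ≈ 2688 m/s = 2.688 km/s.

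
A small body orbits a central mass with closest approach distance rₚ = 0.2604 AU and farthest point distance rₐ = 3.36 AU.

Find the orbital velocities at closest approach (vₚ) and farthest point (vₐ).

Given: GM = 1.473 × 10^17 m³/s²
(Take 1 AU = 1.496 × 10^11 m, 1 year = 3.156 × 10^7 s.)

Convert to SI: rₚ = 0.2604 AU = 3.89558e+10 m; rₐ = 3.36 AU = 5.02656e+11 m.
Use the vis-viva equation v² = GM(2/r − 1/a) with a = (rₚ + rₐ)/2 = (3.89558e+10 + 5.02656e+11)/2 = 2.70806e+11 m.
vₚ = √(GM · (2/rₚ − 1/a)) = √(1.473e+17 · (2/3.89558e+10 − 1/2.70806e+11)) m/s ≈ 2649 m/s = 0.5589 AU/year.
vₐ = √(GM · (2/rₐ − 1/a)) = √(1.473e+17 · (2/5.02656e+11 − 1/2.70806e+11)) m/s ≈ 205.3 m/s = 0.04331 AU/year.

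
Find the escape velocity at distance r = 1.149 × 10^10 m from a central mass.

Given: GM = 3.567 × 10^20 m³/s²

Escape velocity comes from setting total energy to zero: ½v² − GM/r = 0 ⇒ v_esc = √(2GM / r).
v_esc = √(2 · 3.567e+20 / 1.149e+10) m/s ≈ 2.492e+05 m/s = 249.2 km/s.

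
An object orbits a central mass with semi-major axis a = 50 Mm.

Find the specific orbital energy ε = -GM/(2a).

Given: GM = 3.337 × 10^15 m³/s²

Convert to SI: a = 50 Mm = 5e+07 m.
ε = −GM / (2a).
ε = −3.337e+15 / (2 · 5e+07) J/kg ≈ -3.337e+07 J/kg = -33.37 MJ/kg.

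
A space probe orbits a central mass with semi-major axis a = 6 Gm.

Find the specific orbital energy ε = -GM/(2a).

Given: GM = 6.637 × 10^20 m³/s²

Convert to SI: a = 6 Gm = 6e+09 m.
ε = −GM / (2a).
ε = −6.637e+20 / (2 · 6e+09) J/kg ≈ -5.531e+10 J/kg = -55.31 GJ/kg.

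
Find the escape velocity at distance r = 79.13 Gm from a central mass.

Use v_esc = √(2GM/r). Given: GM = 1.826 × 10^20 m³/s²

Convert to SI: r = 79.13 Gm = 7.913e+10 m.
Escape velocity comes from setting total energy to zero: ½v² − GM/r = 0 ⇒ v_esc = √(2GM / r).
v_esc = √(2 · 1.826e+20 / 7.913e+10) m/s ≈ 6.794e+04 m/s = 67.94 km/s.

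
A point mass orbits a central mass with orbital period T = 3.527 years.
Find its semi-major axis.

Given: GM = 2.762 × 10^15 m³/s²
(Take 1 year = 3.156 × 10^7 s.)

Convert to SI: T = 3.527 years = 1.11312e+08 s.
Invert Kepler's third law: a = (GM · T² / (4π²))^(1/3).
Substituting T = 1.11312e+08 s and GM = 2.762e+15 m³/s²:
a = (2.762e+15 · (1.11312e+08)² / (4π²))^(1/3) m
a ≈ 9.535e+09 m = 9.535 Gm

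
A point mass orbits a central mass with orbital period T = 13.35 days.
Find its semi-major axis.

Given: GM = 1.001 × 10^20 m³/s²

Convert to SI: T = 13.35 days = 1.15344e+06 s.
Invert Kepler's third law: a = (GM · T² / (4π²))^(1/3).
Substituting T = 1.15344e+06 s and GM = 1.001e+20 m³/s²:
a = (1.001e+20 · (1.15344e+06)² / (4π²))^(1/3) m
a ≈ 1.5e+10 m = 15 Gm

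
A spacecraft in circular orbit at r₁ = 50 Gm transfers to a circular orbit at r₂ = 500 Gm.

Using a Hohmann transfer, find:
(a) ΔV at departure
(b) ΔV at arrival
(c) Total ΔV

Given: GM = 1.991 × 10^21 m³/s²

Convert to SI: r₁ = 50 Gm = 5e+10 m; r₂ = 500 Gm = 5e+11 m.
Transfer semi-major axis: a_t = (r₁ + r₂)/2 = (5e+10 + 5e+11)/2 = 2.75e+11 m.
Circular speeds: v₁ = √(GM/r₁) = 199549 m/s, v₂ = √(GM/r₂) = 63103.1 m/s.
Transfer speeds (vis-viva v² = GM(2/r − 1/a_t)): v₁ᵗ = 269072 m/s, v₂ᵗ = 26907.2 m/s.
(a) ΔV₁ = |v₁ᵗ − v₁| ≈ 6.952e+04 m/s = 69.52 km/s.
(b) ΔV₂ = |v₂ − v₂ᵗ| ≈ 3.62e+04 m/s = 36.2 km/s.
(c) ΔV_total = ΔV₁ + ΔV₂ ≈ 1.057e+05 m/s = 105.7 km/s.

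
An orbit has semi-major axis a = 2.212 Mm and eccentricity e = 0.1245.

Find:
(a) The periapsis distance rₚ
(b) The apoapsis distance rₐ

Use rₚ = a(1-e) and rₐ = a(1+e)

Convert to SI: a = 2.212 Mm = 2.212e+06 m.
(a) rₚ = a(1 − e) = 2.212e+06 · (1 − 0.1245) = 2.212e+06 · 0.8755 ≈ 1.937e+06 m = 1.937 Mm.
(b) rₐ = a(1 + e) = 2.212e+06 · (1 + 0.1245) = 2.212e+06 · 1.1245 ≈ 2.487e+06 m = 2.487 Mm.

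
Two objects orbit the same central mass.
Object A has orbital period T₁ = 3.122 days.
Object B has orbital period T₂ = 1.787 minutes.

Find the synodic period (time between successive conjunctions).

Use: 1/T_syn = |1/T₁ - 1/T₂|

Convert to SI: T₁ = 3.122 days = 269741 s; T₂ = 1.787 minutes = 107.22 s.
T_syn = |T₁ · T₂ / (T₁ − T₂)|.
T_syn = |269741 · 107.22 / (269741 − 107.22)| s ≈ 107.3 s = 1.788 minutes.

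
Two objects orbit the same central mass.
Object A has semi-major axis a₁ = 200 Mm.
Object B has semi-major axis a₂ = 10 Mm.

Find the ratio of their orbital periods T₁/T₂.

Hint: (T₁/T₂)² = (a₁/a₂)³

Convert to SI: a₁ = 200 Mm = 2e+08 m; a₂ = 10 Mm = 1e+07 m.
From Kepler's third law, (T₁/T₂)² = (a₁/a₂)³, so T₁/T₂ = (a₁/a₂)^(3/2).
a₁/a₂ = 2e+08 / 1e+07 = 20.
T₁/T₂ = (20)^(3/2) ≈ 89.44.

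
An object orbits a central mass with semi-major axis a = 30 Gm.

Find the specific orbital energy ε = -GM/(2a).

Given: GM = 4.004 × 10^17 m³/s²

Convert to SI: a = 30 Gm = 3e+10 m.
ε = −GM / (2a).
ε = −4.004e+17 / (2 · 3e+10) J/kg ≈ -6.673e+06 J/kg = -6.673 MJ/kg.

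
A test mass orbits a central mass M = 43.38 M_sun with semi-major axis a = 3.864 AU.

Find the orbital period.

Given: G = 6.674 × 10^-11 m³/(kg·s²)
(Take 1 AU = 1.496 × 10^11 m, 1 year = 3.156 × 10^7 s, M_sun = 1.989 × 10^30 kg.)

Convert to SI: a = 3.864 AU = 5.78054e+11 m; M = 43.38 M_sun = 8.62828e+31 kg.
GM = G · M = 6.674e-11 · 8.62828e+31 = 5.75852e+21 m³/s².
Kepler's third law: T = 2π √(a³ / GM).
Substituting a = 5.78054e+11 m and GM = 5.75852e+21 m³/s²:
T = 2π √((5.78054e+11)³ / 5.75852e+21) s
T ≈ 3.639e+07 s = 1.153 years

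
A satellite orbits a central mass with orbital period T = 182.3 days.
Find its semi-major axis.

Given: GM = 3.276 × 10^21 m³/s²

Convert to SI: T = 182.3 days = 1.57507e+07 s.
Invert Kepler's third law: a = (GM · T² / (4π²))^(1/3).
Substituting T = 1.57507e+07 s and GM = 3.276e+21 m³/s²:
a = (3.276e+21 · (1.57507e+07)² / (4π²))^(1/3) m
a ≈ 2.741e+11 m = 2.741 × 10^11 m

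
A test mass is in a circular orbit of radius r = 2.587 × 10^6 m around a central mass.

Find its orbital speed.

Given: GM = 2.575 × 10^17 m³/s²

For a circular orbit, gravity supplies the centripetal force, so v = √(GM / r).
v = √(2.575e+17 / 2.587e+06) m/s ≈ 3.155e+05 m/s = 315.5 km/s.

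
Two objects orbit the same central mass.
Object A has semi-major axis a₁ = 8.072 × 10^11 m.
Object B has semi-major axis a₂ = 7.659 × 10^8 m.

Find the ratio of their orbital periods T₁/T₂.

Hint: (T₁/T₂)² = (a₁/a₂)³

From Kepler's third law, (T₁/T₂)² = (a₁/a₂)³, so T₁/T₂ = (a₁/a₂)^(3/2).
a₁/a₂ = 8.072e+11 / 7.659e+08 = 1053.92.
T₁/T₂ = (1053.92)^(3/2) ≈ 3.421e+04.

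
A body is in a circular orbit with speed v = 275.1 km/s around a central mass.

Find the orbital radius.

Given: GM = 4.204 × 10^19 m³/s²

Convert to SI: v = 275.1 km/s = 275100 m/s.
For a circular orbit, v² = GM / r, so r = GM / v².
r = 4.204e+19 / (275100)² m ≈ 5.555e+08 m = 5.555 × 10^8 m.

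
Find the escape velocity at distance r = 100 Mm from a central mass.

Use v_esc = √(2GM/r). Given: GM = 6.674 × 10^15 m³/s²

Convert to SI: r = 100 Mm = 1e+08 m.
Escape velocity comes from setting total energy to zero: ½v² − GM/r = 0 ⇒ v_esc = √(2GM / r).
v_esc = √(2 · 6.674e+15 / 1e+08) m/s ≈ 1.155e+04 m/s = 11.55 km/s.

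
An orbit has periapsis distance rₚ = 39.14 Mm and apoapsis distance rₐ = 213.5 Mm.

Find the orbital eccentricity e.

Convert to SI: rₚ = 39.14 Mm = 3.914e+07 m; rₐ = 213.5 Mm = 2.135e+08 m.
e = (rₐ − rₚ) / (rₐ + rₚ).
e = (2.135e+08 − 3.914e+07) / (2.135e+08 + 3.914e+07) = 1.7436e+08 / 2.5264e+08 ≈ 0.6902.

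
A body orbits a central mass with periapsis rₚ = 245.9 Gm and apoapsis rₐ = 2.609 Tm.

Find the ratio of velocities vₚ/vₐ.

Convert to SI: rₚ = 245.9 Gm = 2.459e+11 m; rₐ = 2.609 Tm = 2.609e+12 m.
Conservation of angular momentum gives rₚvₚ = rₐvₐ, so vₚ/vₐ = rₐ/rₚ.
vₚ/vₐ = 2.609e+12 / 2.459e+11 ≈ 10.61.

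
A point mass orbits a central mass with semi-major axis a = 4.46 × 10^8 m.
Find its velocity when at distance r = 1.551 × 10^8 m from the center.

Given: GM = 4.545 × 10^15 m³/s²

Vis-viva: v = √(GM · (2/r − 1/a)).
2/r − 1/a = 2/1.551e+08 − 1/4.46e+08 = 1.06528e-08 m⁻¹.
v = √(4.545e+15 · 1.06528e-08) m/s ≈ 6958 m/s = 6.958 km/s.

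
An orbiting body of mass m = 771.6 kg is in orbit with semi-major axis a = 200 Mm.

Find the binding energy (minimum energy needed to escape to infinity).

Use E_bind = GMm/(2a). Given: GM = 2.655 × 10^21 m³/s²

Convert to SI: a = 200 Mm = 2e+08 m.
Total orbital energy is E = −GMm/(2a); binding energy is E_bind = −E = GMm/(2a).
E_bind = 2.655e+21 · 771.6 / (2 · 2e+08) J ≈ 5.121e+15 J = 5.121 PJ.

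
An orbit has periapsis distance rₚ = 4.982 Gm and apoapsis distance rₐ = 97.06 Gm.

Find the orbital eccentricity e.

Convert to SI: rₚ = 4.982 Gm = 4.982e+09 m; rₐ = 97.06 Gm = 9.706e+10 m.
e = (rₐ − rₚ) / (rₐ + rₚ).
e = (9.706e+10 − 4.982e+09) / (9.706e+10 + 4.982e+09) = 9.2078e+10 / 1.02042e+11 ≈ 0.9024.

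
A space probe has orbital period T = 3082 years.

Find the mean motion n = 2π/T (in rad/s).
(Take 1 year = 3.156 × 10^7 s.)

Convert to SI: T = 3082 years = 9.72679e+10 s.
n = 2π / T.
n = 2π / 9.72679e+10 s ≈ 6.46e-11 rad/s.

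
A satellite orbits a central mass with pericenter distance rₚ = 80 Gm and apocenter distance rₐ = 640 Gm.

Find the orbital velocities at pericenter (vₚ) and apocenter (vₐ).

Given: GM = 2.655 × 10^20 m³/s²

Convert to SI: rₚ = 80 Gm = 8e+10 m; rₐ = 640 Gm = 6.4e+11 m.
Use the vis-viva equation v² = GM(2/r − 1/a) with a = (rₚ + rₐ)/2 = (8e+10 + 6.4e+11)/2 = 3.6e+11 m.
vₚ = √(GM · (2/rₚ − 1/a)) = √(2.655e+20 · (2/8e+10 − 1/3.6e+11)) m/s ≈ 7.681e+04 m/s = 76.81 km/s.
vₐ = √(GM · (2/rₐ − 1/a)) = √(2.655e+20 · (2/6.4e+11 − 1/3.6e+11)) m/s ≈ 9601 m/s = 9.601 km/s.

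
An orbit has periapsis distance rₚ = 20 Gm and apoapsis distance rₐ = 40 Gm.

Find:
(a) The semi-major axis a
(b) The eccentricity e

Convert to SI: rₚ = 20 Gm = 2e+10 m; rₐ = 40 Gm = 4e+10 m.
(a) a = (rₚ + rₐ) / 2 = (2e+10 + 4e+10) / 2 ≈ 3e+10 m = 30 Gm.
(b) e = (rₐ − rₚ) / (rₐ + rₚ) = (4e+10 − 2e+10) / (4e+10 + 2e+10) ≈ 0.3333.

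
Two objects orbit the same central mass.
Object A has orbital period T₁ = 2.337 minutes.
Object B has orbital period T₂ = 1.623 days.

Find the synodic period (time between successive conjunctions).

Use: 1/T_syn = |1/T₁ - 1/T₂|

Convert to SI: T₁ = 2.337 minutes = 140.22 s; T₂ = 1.623 days = 140227 s.
T_syn = |T₁ · T₂ / (T₁ − T₂)|.
T_syn = |140.22 · 140227 / (140.22 − 140227)| s ≈ 140.4 s = 2.339 minutes.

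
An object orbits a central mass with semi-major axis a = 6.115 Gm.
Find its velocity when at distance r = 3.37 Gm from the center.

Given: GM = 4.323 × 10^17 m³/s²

Convert to SI: a = 6.115 Gm = 6.115e+09 m; r = 3.37 Gm = 3.37e+09 m.
Vis-viva: v = √(GM · (2/r − 1/a)).
2/r − 1/a = 2/3.37e+09 − 1/6.115e+09 = 4.2994e-10 m⁻¹.
v = √(4.323e+17 · 4.2994e-10) m/s ≈ 1.363e+04 m/s = 13.63 km/s.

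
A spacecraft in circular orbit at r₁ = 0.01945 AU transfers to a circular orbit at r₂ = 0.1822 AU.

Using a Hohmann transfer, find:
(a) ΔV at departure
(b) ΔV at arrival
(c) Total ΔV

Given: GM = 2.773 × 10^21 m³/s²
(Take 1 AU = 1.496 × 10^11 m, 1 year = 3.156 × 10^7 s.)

Convert to SI: r₁ = 0.01945 AU = 2.90972e+09 m; r₂ = 0.1822 AU = 2.72571e+10 m.
Transfer semi-major axis: a_t = (r₁ + r₂)/2 = (2.90972e+09 + 2.72571e+10)/2 = 1.50834e+10 m.
Circular speeds: v₁ = √(GM/r₁) = 976224 m/s, v₂ = √(GM/r₂) = 318959 m/s.
Transfer speeds (vis-viva v² = GM(2/r − 1/a_t)): v₁ᵗ = 1.31232e+06 m/s, v₂ᵗ = 140091 m/s.
(a) ΔV₁ = |v₁ᵗ − v₁| ≈ 3.361e+05 m/s = 70.9 AU/year.
(b) ΔV₂ = |v₂ − v₂ᵗ| ≈ 1.789e+05 m/s = 37.73 AU/year.
(c) ΔV_total = ΔV₁ + ΔV₂ ≈ 5.15e+05 m/s = 108.6 AU/year.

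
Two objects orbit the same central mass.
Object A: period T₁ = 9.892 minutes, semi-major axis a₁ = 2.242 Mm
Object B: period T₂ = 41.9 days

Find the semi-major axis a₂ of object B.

Convert to SI: T₁ = 9.892 minutes = 593.52 s; a₁ = 2.242 Mm = 2.242e+06 m; T₂ = 41.9 days = 3.62016e+06 s.
Kepler's third law: (T₁/T₂)² = (a₁/a₂)³ ⇒ a₂ = a₁ · (T₂/T₁)^(2/3).
T₂/T₁ = 3.62016e+06 / 593.52 = 6099.47.
a₂ = 2.242e+06 · (6099.47)^(2/3) m ≈ 7.485e+08 m = 748.5 Mm.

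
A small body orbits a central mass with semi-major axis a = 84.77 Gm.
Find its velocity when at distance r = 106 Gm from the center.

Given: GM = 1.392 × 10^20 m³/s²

Convert to SI: a = 84.77 Gm = 8.477e+10 m; r = 106 Gm = 1.06e+11 m.
Vis-viva: v = √(GM · (2/r − 1/a)).
2/r − 1/a = 2/1.06e+11 − 1/8.477e+10 = 7.0713e-12 m⁻¹.
v = √(1.392e+20 · 7.0713e-12) m/s ≈ 3.137e+04 m/s = 31.37 km/s.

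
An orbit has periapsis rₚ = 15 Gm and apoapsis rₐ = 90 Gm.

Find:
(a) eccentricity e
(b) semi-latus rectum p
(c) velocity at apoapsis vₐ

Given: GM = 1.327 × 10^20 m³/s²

Convert to SI: rₚ = 15 Gm = 1.5e+10 m; rₐ = 90 Gm = 9e+10 m.
(a) e = (rₐ − rₚ)/(rₐ + rₚ) = (9e+10 − 1.5e+10)/(9e+10 + 1.5e+10) ≈ 0.7143
(b) From a = (rₚ + rₐ)/2 = 5.25e+10 m and e = (rₐ − rₚ)/(rₐ + rₚ) = 0.714286, p = a(1 − e²) = 5.25e+10 · (1 − (0.714286)²) ≈ 2.571e+10 m
(c) With a = (rₚ + rₐ)/2 = 5.25e+10 m, vₐ = √(GM (2/rₐ − 1/a)) = √(1.327e+20 · (2/9e+10 − 1/5.25e+10)) m/s ≈ 2.052e+04 m/s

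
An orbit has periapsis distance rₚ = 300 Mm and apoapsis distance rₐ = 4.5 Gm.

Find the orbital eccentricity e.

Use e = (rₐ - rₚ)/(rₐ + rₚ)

Convert to SI: rₚ = 300 Mm = 3e+08 m; rₐ = 4.5 Gm = 4.5e+09 m.
e = (rₐ − rₚ) / (rₐ + rₚ).
e = (4.5e+09 − 3e+08) / (4.5e+09 + 3e+08) = 4.2e+09 / 4.8e+09 ≈ 0.875.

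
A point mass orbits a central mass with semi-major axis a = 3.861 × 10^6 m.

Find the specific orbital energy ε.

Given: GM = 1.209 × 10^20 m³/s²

ε = −GM / (2a).
ε = −1.209e+20 / (2 · 3.861e+06) J/kg ≈ -1.566e+13 J/kg = -1.566e+04 GJ/kg.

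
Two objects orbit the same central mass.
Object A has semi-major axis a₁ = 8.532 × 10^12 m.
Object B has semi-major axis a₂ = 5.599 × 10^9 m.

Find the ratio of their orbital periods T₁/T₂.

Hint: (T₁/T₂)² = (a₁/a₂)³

From Kepler's third law, (T₁/T₂)² = (a₁/a₂)³, so T₁/T₂ = (a₁/a₂)^(3/2).
a₁/a₂ = 8.532e+12 / 5.599e+09 = 1523.84.
T₁/T₂ = (1523.84)^(3/2) ≈ 5.949e+04.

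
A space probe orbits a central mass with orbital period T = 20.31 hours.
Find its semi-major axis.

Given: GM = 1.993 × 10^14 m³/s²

Convert to SI: T = 20.31 hours = 73116 s.
Invert Kepler's third law: a = (GM · T² / (4π²))^(1/3).
Substituting T = 73116 s and GM = 1.993e+14 m³/s²:
a = (1.993e+14 · (73116)² / (4π²))^(1/3) m
a ≈ 3e+07 m = 30 Mm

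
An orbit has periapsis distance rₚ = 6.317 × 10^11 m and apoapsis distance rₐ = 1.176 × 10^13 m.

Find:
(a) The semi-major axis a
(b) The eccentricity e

(a) a = (rₚ + rₐ) / 2 = (6.317e+11 + 1.176e+13) / 2 ≈ 6.196e+12 m = 6.196 × 10^12 m.
(b) e = (rₐ − rₚ) / (rₐ + rₚ) = (1.176e+13 − 6.317e+11) / (1.176e+13 + 6.317e+11) ≈ 0.898.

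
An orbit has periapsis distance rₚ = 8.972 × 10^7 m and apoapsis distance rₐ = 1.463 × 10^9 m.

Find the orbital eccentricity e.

e = (rₐ − rₚ) / (rₐ + rₚ).
e = (1.463e+09 − 8.972e+07) / (1.463e+09 + 8.972e+07) = 1.37328e+09 / 1.55272e+09 ≈ 0.8844.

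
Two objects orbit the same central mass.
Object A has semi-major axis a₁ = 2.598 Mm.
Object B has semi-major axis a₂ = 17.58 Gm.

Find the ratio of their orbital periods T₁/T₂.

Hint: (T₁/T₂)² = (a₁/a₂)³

Convert to SI: a₁ = 2.598 Mm = 2.598e+06 m; a₂ = 17.58 Gm = 1.758e+10 m.
From Kepler's third law, (T₁/T₂)² = (a₁/a₂)³, so T₁/T₂ = (a₁/a₂)^(3/2).
a₁/a₂ = 2.598e+06 / 1.758e+10 = 0.000147782.
T₁/T₂ = (0.000147782)^(3/2) ≈ 1.797e-06.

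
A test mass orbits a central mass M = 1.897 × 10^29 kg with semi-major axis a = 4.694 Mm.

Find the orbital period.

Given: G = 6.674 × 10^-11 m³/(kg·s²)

Convert to SI: a = 4.694 Mm = 4.694e+06 m.
GM = G · M = 6.674e-11 · 1.897e+29 = 1.26606e+19 m³/s².
Kepler's third law: T = 2π √(a³ / GM).
Substituting a = 4.694e+06 m and GM = 1.26606e+19 m³/s²:
T = 2π √((4.694e+06)³ / 1.26606e+19) s
T ≈ 17.96 s = 17.96 seconds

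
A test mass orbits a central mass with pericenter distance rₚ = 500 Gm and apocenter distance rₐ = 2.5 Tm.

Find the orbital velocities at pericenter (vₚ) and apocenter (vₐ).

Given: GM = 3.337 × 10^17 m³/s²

Convert to SI: rₚ = 500 Gm = 5e+11 m; rₐ = 2.5 Tm = 2.5e+12 m.
Use the vis-viva equation v² = GM(2/r − 1/a) with a = (rₚ + rₐ)/2 = (5e+11 + 2.5e+12)/2 = 1.5e+12 m.
vₚ = √(GM · (2/rₚ − 1/a)) = √(3.337e+17 · (2/5e+11 − 1/1.5e+12)) m/s ≈ 1055 m/s = 1.055 km/s.
vₐ = √(GM · (2/rₐ − 1/a)) = √(3.337e+17 · (2/2.5e+12 − 1/1.5e+12)) m/s ≈ 210.9 m/s = 210.9 m/s.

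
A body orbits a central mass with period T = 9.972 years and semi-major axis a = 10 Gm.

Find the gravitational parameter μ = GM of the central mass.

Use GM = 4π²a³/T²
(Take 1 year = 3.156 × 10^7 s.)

Convert to SI: T = 9.972 years = 3.14716e+08 s; a = 10 Gm = 1e+10 m.
GM = 4π² · a³ / T².
GM = 4π² · (1e+10)³ / (3.14716e+08)² m³/s² ≈ 3.986e+14 m³/s² = 3.986 × 10^14 m³/s².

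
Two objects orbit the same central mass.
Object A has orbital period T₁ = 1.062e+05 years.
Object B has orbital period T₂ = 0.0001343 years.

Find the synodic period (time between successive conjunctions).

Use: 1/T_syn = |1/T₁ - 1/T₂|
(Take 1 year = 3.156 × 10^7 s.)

Convert to SI: T₁ = 1.062e+05 years = 3.35167e+12 s; T₂ = 0.0001343 years = 4238.51 s.
T_syn = |T₁ · T₂ / (T₁ − T₂)|.
T_syn = |3.35167e+12 · 4238.51 / (3.35167e+12 − 4238.51)| s ≈ 4239 s = 0.0001343 years.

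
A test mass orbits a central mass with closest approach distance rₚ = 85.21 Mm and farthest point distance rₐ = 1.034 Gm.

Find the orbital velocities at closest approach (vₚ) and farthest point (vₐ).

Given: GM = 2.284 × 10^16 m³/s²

Convert to SI: rₚ = 85.21 Mm = 8.521e+07 m; rₐ = 1.034 Gm = 1.034e+09 m.
Use the vis-viva equation v² = GM(2/r − 1/a) with a = (rₚ + rₐ)/2 = (8.521e+07 + 1.034e+09)/2 = 5.59605e+08 m.
vₚ = √(GM · (2/rₚ − 1/a)) = √(2.284e+16 · (2/8.521e+07 − 1/5.59605e+08)) m/s ≈ 2.225e+04 m/s = 22.25 km/s.
vₐ = √(GM · (2/rₐ − 1/a)) = √(2.284e+16 · (2/1.034e+09 − 1/5.59605e+08)) m/s ≈ 1834 m/s = 1.834 km/s.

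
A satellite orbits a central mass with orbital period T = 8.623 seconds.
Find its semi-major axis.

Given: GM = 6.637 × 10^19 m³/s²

Invert Kepler's third law: a = (GM · T² / (4π²))^(1/3).
Substituting T = 8.623 s and GM = 6.637e+19 m³/s²:
a = (6.637e+19 · (8.623)² / (4π²))^(1/3) m
a ≈ 5e+06 m = 5 Mm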